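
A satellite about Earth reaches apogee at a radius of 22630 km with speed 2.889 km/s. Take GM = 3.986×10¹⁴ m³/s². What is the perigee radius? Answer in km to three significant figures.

r_a = 2.263×10⁷ m.
Specific energy ε = v²/2 − μ/r = -1.344×10⁷ J/kg, so a = −μ/(2ε) = 1.483×10⁷ m.
The apsides satisfy r_p + r_a = 2a, so the perigee radius is 2a − r_a = 7.026×10⁶ m = 7026.4 km.

perigee radius ≈ 7030 km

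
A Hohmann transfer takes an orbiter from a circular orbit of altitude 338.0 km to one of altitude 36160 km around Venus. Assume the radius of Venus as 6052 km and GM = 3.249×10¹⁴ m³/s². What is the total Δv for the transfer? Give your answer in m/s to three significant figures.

r₁ = 6052 + 338.0 = 6390.0 km = 6.3900×10⁶ m.
r₂ = 6052 + 36160 = 42212 km = 4.2212×10⁷ m.
Transfer ellipse a_t = (r₁ + r₂)/2 = 2.430×10⁷ m.
At r₁: circular v_c1 = √(μ/r₁) = 7131 m/s; transfer-periapsis v_p = √[μ(2/r₁ − 1/a_t)] = 9398 m/s.
Δv₁ = v_p − v_c1 = 2267 m/s.
At r₂: circular v_c2 = √(μ/r₂) = 2774 m/s; transfer-apoapsis v_a = √[μ(2/r₂ − 1/a_t)] = 1423 m/s.
Δv₂ = v_c2 − v_a = 1352 m/s.
Total Δv = Δv₁ + Δv₂ = 3619 m/s.

Δv_total ≈ 3620 m/s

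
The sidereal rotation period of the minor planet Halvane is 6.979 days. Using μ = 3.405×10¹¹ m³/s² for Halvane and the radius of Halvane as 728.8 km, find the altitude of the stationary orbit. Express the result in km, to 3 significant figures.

h_sync ≈ 13900 km

T = 6.979 days = 6.030×10⁵ s.
A synchronous orbit has period T, so by Kepler's third law a = (μT²/4π²)^(1/3).
μT²/4π² = 3.405×10¹¹ × (6.030×10⁵)² / 39.48 = 3.136×10²¹ m³.
a = 1.464×10⁷ m = 14637 km.
Altitude h = a − R = 14637 − 728.8 = 13908 km.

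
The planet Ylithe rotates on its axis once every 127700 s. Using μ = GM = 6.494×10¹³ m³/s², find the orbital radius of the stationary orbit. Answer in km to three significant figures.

r_sync ≈ 29900 km

A synchronous orbit has period T, so by Kepler's third law a = (μT²/4π²)^(1/3).
μT²/4π² = 6.494×10¹³ × (1.277×10⁵)² / 39.48 = 2.682×10²² m³.
a = 2.993×10⁷ m = 29935 km.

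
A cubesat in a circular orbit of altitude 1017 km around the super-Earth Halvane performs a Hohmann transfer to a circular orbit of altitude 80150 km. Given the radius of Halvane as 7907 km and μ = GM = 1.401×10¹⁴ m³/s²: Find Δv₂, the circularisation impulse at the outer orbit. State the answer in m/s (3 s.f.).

Δv ≈ 720 m/s

r₁ = 7907 + 1017 = 8924.0 km = 8.9240×10⁶ m.
r₂ = 7907 + 80150 = 88057 km = 8.8057×10⁷ m.
Transfer ellipse a_t = (r₁ + r₂)/2 = 4.849×10⁷ m.
At r₁: circular v_c1 = √(μ/r₁) = 3962 m/s; transfer-periapsis v_p = √[μ(2/r₁ − 1/a_t)] = 5339 m/s.
At r₂: circular v_c2 = √(μ/r₂) = 1261 m/s; transfer-apoapsis v_a = √[μ(2/r₂ − 1/a_t)] = 541.1 m/s.
Δv₂ = v_c2 − v_a = 720.2 m/s.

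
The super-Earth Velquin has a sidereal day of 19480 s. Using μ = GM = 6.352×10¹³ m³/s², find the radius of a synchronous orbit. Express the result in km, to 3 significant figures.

A synchronous orbit has period T, so by Kepler's third law a = (μT²/4π²)^(1/3).
μT²/4π² = 6.352×10¹³ × (1.948×10⁴)² / 39.48 = 6.106×10²⁰ m³.
a = 8.484×10⁶ m = 8483.5 km.

r_sync ≈ 8480 km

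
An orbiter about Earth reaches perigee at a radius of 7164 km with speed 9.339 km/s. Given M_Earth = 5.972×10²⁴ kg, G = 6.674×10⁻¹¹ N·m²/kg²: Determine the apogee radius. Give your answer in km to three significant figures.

μ = GM = 6.674×10⁻¹¹ × 5.972×10²⁴ = 3.986×10¹⁴ m³/s².
r_p = 7.164×10⁶ m.
Specific energy ε = v²/2 − μ/r = -1.203×10⁷ J/kg, so a = −μ/(2ε) = 1.657×10⁷ m.
The apsides satisfy r_p + r_a = 2a, so the apogee radius is 2a − r_p = 2.598×10⁷ m = 25976 km.

apogee radius ≈ 26000 km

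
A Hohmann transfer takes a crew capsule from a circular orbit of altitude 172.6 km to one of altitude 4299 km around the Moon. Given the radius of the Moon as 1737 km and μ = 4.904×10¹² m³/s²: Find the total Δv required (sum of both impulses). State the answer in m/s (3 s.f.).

Δv_total ≈ 649 m/s

r₁ = 1737 + 172.6 = 1909.6 km = 1.9096×10⁶ m.
r₂ = 1737 + 4299 = 6036.0 km = 6.0360×10⁶ m.
Transfer ellipse a_t = (r₁ + r₂)/2 = 3.973×10⁶ m.
At r₁: circular v_c1 = √(μ/r₁) = 1603 m/s; transfer-perilune v_p = √[μ(2/r₁ − 1/a_t)] = 1975 m/s.
Δv₁ = v_p − v_c1 = 372.8 m/s.
At r₂: circular v_c2 = √(μ/r₂) = 901.4 m/s; transfer-apolune v_a = √[μ(2/r₂ − 1/a_t)] = 624.9 m/s.
Δv₂ = v_c2 − v_a = 276.4 m/s.
Total Δv = Δv₁ + Δv₂ = 649.2 m/s.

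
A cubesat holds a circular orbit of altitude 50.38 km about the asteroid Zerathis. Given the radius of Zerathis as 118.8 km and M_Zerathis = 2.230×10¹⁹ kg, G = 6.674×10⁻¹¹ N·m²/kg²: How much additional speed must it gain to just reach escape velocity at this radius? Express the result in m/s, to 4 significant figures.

μ = GM = 6.674×10⁻¹¹ × 2.230×10¹⁹ = 1.488×10⁹ m³/s².
r = 118.8 + 50.38 = 169.18 km = 1.6918×10⁵ m.
Circular speed v_c = √(μ/r) = 93.79 m/s.
Escape speed v_esc = √(2μ/r) = √2 × v_c = 132.6 m/s.
Δv = v_esc − v_c = 38.85 m/s.

Δv ≈ 38.85 m/s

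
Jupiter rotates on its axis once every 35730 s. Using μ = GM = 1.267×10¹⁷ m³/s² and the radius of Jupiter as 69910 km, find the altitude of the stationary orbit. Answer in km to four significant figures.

h_sync ≈ 90110 km

A synchronous orbit has period T, so by Kepler's third law a = (μT²/4π²)^(1/3).
μT²/4π² = 1.267×10¹⁷ × (3.573×10⁴)² / 39.48 = 4.097×10²⁴ m³.
a = 1.600×10⁸ m = 1.6002×10⁵ km.
Altitude h = a − R = 1.6002×10⁵ − 69910 = 90105 km.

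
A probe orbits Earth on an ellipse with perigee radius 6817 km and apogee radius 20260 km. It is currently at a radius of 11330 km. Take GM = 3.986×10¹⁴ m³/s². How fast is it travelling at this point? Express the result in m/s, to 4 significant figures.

Semi-major axis a = (r_p + r_a)/2 = 13538 km = 1.354×10⁷ m.
Vis-viva: v² = μ(2/r − 1/a) = 3.986×10¹⁴ × (1.765×10⁻⁷ − 7.386×10⁻⁸) = 4.092×10⁷ m²/s².
v = 6397 m/s.

v ≈ 6397 m/s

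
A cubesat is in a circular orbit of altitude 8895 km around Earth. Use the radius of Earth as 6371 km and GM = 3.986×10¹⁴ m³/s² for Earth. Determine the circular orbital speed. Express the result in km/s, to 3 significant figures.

v ≈ 5.11 km/s

r = 6371 + 8895 = 15266 km = 1.5266×10⁷ m.
For a circular orbit v = √(μ/r) = √(3.986×10¹⁴ / 1.527×10⁷) = √(2.611×10⁷) = 5110 m/s.
That is 5.110 km/s.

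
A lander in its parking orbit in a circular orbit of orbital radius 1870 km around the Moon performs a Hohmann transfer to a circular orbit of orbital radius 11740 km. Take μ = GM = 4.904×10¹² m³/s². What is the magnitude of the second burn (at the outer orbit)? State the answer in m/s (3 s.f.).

r₁ = 1870 km = 1.870×10⁶ m.
r₂ = 11740 km = 1.174×10⁷ m.
Transfer ellipse a_t = (r₁ + r₂)/2 = 6.805×10⁶ m.
At r₁: circular v_c1 = √(μ/r₁) = 1619 m/s; transfer-perilune v_p = √[μ(2/r₁ − 1/a_t)] = 2127 m/s.
At r₂: circular v_c2 = √(μ/r₂) = 646.3 m/s; transfer-apolune v_a = √[μ(2/r₂ − 1/a_t)] = 338.8 m/s.
Δv₂ = v_c2 − v_a = 307.5 m/s.

Δv ≈ 308 m/s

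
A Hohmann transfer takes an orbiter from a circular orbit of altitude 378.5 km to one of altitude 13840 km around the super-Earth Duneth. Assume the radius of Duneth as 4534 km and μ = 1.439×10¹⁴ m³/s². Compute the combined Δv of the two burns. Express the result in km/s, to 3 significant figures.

r₁ = 4534 + 378.5 = 4912.5 km = 4.9125×10⁶ m.
r₂ = 4534 + 13840 = 18374 km = 1.8374×10⁷ m.
Transfer ellipse a_t = (r₁ + r₂)/2 = 1.164×10⁷ m.
At r₁: circular v_c1 = √(μ/r₁) = 5412 m/s; transfer-periapsis v_p = √[μ(2/r₁ − 1/a_t)] = 6799 m/s.
Δv₁ = v_p − v_c1 = 1387 m/s.
At r₂: circular v_c2 = √(μ/r₂) = 2799 m/s; transfer-apoapsis v_a = √[μ(2/r₂ − 1/a_t)] = 1818 m/s.
Δv₂ = v_c2 − v_a = 980.7 m/s.
Total Δv = Δv₁ + Δv₂ = 2367 m/s = 2.367 km/s.

Δv_total ≈ 2.37 km/s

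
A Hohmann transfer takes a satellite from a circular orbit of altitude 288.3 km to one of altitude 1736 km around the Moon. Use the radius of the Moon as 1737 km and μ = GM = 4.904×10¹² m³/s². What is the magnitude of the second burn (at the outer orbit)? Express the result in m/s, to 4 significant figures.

Δv ≈ 168.4 m/s

r₁ = 1737 + 288.3 = 2025.3 km = 2.0253×10⁶ m.
r₂ = 1737 + 1736 = 3473.0 km = 3.4730×10⁶ m.
Transfer ellipse a_t = (r₁ + r₂)/2 = 2.749×10⁶ m.
At r₁: circular v_c1 = √(μ/r₁) = 1556 m/s; transfer-perilune v_p = √[μ(2/r₁ − 1/a_t)] = 1749 m/s.
At r₂: circular v_c2 = √(μ/r₂) = 1188 m/s; transfer-apolune v_a = √[μ(2/r₂ − 1/a_t)] = 1020 m/s.
Δv₂ = v_c2 − v_a = 168.4 m/s.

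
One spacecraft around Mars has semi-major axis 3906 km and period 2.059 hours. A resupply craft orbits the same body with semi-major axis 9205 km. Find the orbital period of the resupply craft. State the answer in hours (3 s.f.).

Kepler's third law: T² ∝ a³, so T₂ = T₁ (a₂/a₁)^(3/2).
a₂/a₁ = 2.357, (a₂/a₁)^(3/2) = 3.618.
T₂ = 2.059 × 3.618 = 7.449 hours.

T₂ ≈ 7.45 hours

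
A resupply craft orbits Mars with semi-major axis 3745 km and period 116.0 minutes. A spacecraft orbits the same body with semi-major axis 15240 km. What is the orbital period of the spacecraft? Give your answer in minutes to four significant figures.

Kepler's third law: T² ∝ a³, so T₂ = T₁ (a₂/a₁)^(3/2).
a₂/a₁ = 4.069, (a₂/a₁)^(3/2) = 8.209.
T₂ = 116.0 × 8.209 = 952.3 minutes.

T₂ ≈ 952.3 minutes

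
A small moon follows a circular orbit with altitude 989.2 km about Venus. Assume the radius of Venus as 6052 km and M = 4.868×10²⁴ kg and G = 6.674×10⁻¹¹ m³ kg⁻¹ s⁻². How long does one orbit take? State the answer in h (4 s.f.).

μ = GM = 6.674×10⁻¹¹ × 4.868×10²⁴ = 3.249×10¹⁴ m³/s².
r = 6052 + 989.2 = 7041.2 km = 7.0412×10⁶ m.
Kepler's third law: T = 2π√(r³/μ) = 2π√((7.041×10⁶)³ / 3.249×10¹⁴).
r³/μ = 1.074×10⁶ s², so T = 2π × 1.037×10³ = 6.513×10³ s.
Converting: 6.513×10³ s ÷ 3600 = 1.809 h.

T ≈ 1.809 h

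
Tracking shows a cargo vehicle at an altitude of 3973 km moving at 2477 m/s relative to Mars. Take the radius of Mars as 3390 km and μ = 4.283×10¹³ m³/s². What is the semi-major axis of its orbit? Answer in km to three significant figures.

a ≈ 7790 km

r = 3390 + 3973 = 7363.0 km = 7.363×10⁶ m.
Specific orbital energy ε = v²/2 − μ/r = (2477)²/2 − 4.283×10¹³/7.363×10⁶ = -2.749×10⁶ J/kg.
Since ε = −μ/(2a), a = −μ/(2ε) = 7.790×10⁶ m = 7789.7 km.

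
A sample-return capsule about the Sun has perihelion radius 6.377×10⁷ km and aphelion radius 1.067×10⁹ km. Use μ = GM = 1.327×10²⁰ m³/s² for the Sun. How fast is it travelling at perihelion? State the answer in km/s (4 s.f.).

v ≈ 62.67 km/s

Semi-major axis a = (r_p + r_a)/2 = 5.6538×10⁸ km = 5.654×10¹¹ m.
Vis-viva: v² = μ(2/r − 1/a) = 1.327×10²⁰ × (3.136×10⁻¹¹ − 1.769×10⁻¹²) = 3.927×10⁹ m²/s².
v = 62670 m/s = 62.67 km/s.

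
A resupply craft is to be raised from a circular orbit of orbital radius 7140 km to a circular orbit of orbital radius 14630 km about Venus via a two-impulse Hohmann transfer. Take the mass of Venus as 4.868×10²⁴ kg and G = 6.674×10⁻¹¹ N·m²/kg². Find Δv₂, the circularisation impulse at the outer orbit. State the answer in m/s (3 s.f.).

μ = GM = 6.674×10⁻¹¹ × 4.868×10²⁴ = 3.249×10¹⁴ m³/s².
r₁ = 7140 km = 7.140×10⁶ m.
r₂ = 14630 km = 1.463×10⁷ m.
Transfer ellipse a_t = (r₁ + r₂)/2 = 1.088×10⁷ m.
At r₁: circular v_c1 = √(μ/r₁) = 6746 m/s; transfer-periapsis v_p = √[μ(2/r₁ − 1/a_t)] = 7820 m/s.
At r₂: circular v_c2 = √(μ/r₂) = 4712 m/s; transfer-apoapsis v_a = √[μ(2/r₂ − 1/a_t)] = 3817 m/s.
Δv₂ = v_c2 − v_a = 895.8 m/s.

Δv ≈ 896 m/s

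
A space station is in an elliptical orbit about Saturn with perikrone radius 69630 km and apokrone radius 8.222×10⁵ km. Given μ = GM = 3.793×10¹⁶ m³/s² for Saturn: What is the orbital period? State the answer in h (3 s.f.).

T ≈ 84.4 h

Semi-major axis a = (r_p + r_a)/2 = (69630 + 8.2220×10⁵)/2 = 4.4592×10⁵ km = 4.459×10⁸ m.
By Kepler's third law T = 2π√(a³/μ) = 2π × 4.835×10⁴ = 3.038×10⁵ s.
= 84.38 h.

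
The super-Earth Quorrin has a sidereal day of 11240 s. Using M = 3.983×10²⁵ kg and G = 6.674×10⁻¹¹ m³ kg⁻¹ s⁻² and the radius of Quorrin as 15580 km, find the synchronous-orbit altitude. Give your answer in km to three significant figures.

μ = GM = 6.674×10⁻¹¹ × 3.983×10²⁵ = 2.658×10¹⁵ m³/s².
A synchronous orbit has period T, so by Kepler's third law a = (μT²/4π²)^(1/3).
μT²/4π² = 2.658×10¹⁵ × (1.124×10⁴)² / 39.48 = 8.507×10²¹ m³.
a = 2.041×10⁷ m = 20414 km.
Altitude h = a − R = 20414 − 15580 = 4833.8 km.

h_sync ≈ 4830 km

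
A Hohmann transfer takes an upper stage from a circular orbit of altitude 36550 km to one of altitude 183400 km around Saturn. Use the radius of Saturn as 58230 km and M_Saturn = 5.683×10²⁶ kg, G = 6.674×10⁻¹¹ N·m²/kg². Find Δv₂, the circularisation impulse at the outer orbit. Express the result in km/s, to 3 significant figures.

μ = GM = 6.674×10⁻¹¹ × 5.683×10²⁶ = 3.793×10¹⁶ m³/s².
r₁ = 58230 + 36550 = 94780 km = 9.4780×10⁷ m.
r₂ = 58230 + 183400 = 241630 km = 2.4163×10⁸ m.
Transfer ellipse a_t = (r₁ + r₂)/2 = 1.682×10⁸ m.
At r₁: circular v_c1 = √(μ/r₁) = 20000 m/s; transfer-perikrone v_p = √[μ(2/r₁ − 1/a_t)] = 23980 m/s.
At r₂: circular v_c2 = √(μ/r₂) = 12530 m/s; transfer-apokrone v_a = √[μ(2/r₂ − 1/a_t)] = 9405 m/s.
Δv₂ = v_c2 − v_a = 3124 m/s.
= 3.124 km/s.

Δv ≈ 3.12 km/s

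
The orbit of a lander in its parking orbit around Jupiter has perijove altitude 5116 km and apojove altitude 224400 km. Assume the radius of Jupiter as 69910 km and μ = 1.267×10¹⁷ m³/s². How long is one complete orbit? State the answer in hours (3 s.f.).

T ≈ 12.3 hours

r_p = 69910 + 5116 = 75026 km = 7.5026×10⁷ m.
r_a = 69910 + 224400 = 294310 km = 2.9431×10⁸ m.
Semi-major axis a = (r_p + r_a)/2 = (75026 + 2.9431×10⁵)/2 = 1.8467×10⁵ km = 1.847×10⁸ m.
By Kepler's third law T = 2π√(a³/μ) = 2π × 7.050×10³ = 4.430×10⁴ s.
= 12.30 hours.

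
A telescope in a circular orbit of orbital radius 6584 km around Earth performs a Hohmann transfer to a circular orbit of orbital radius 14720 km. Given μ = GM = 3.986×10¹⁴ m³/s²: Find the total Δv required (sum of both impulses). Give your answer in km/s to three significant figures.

r₁ = 6584 km = 6.584×10⁶ m.
r₂ = 14720 km = 1.472×10⁷ m.
Transfer ellipse a_t = (r₁ + r₂)/2 = 1.065×10⁷ m.
At r₁: circular v_c1 = √(μ/r₁) = 7781 m/s; transfer-perigee v_p = √[μ(2/r₁ − 1/a_t)] = 9147 m/s.
Δv₁ = v_p − v_c1 = 1366 m/s.
At r₂: circular v_c2 = √(μ/r₂) = 5204 m/s; transfer-apogee v_a = √[μ(2/r₂ − 1/a_t)] = 4091 m/s.
Δv₂ = v_c2 − v_a = 1113 m/s.
Total Δv = Δv₁ + Δv₂ = 2478 m/s = 2.478 km/s.

Δv_total ≈ 2.48 km/s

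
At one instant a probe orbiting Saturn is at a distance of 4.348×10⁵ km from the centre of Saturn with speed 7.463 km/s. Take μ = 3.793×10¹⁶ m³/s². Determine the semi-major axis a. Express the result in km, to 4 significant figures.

r = 4.348×10⁸ m.
Specific orbital energy ε = v²/2 − μ/r = (7463)²/2 − 3.793×10¹⁶/4.348×10⁸ = -5.939×10⁷ J/kg.
Since ε = −μ/(2a), a = −μ/(2ε) = 3.193×10⁸ m = 3.1934×10⁵ km.

a ≈ 3.193×10⁵ km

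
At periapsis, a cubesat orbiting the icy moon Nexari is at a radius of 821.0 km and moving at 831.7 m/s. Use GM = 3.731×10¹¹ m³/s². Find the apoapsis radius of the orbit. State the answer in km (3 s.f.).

apoapsis radius ≈ 2620 km

r_p = 8.210×10⁵ m.
Specific energy ε = v²/2 − μ/r = -1.086×10⁵ J/kg, so a = −μ/(2ε) = 1.718×10⁶ m.
The apsides satisfy r_p + r_a = 2a, so the apoapsis radius is 2a − r_p = 2.615×10⁶ m = 2615.1 km.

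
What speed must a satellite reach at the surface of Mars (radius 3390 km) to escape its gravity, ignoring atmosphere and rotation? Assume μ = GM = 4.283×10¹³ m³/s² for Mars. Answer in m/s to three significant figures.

r = R = 3.390×10⁶ m.
Escape speed v_esc = √(2μ/r) = √(2 × 4.283×10¹³ / 3.390×10⁶) = √(2.527×10⁷) = 5027 m/s.

v_esc ≈ 5030 m/s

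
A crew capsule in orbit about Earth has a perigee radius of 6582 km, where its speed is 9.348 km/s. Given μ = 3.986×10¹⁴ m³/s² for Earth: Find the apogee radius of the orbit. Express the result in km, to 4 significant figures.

apogee radius ≈ 17050 km

r_p = 6.582×10⁶ m.
Specific energy ε = v²/2 − μ/r = -1.687×10⁷ J/kg, so a = −μ/(2ε) = 1.182×10⁷ m.
The apsides satisfy r_p + r_a = 2a, so the apogee radius is 2a − r_p = 1.705×10⁷ m = 17051 km.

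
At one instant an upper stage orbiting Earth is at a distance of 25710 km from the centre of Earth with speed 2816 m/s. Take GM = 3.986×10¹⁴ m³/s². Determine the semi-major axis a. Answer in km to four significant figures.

a ≈ 17270 km

r = 2.571×10⁷ m.
Vis-viva rearranged: 1/a = 2/r − v²/μ = 7.779×10⁻⁸ − 1.989×10⁻⁸ = 5.790×10⁻⁸ m⁻¹.
a = 1.727×10⁷ m = 17272 km.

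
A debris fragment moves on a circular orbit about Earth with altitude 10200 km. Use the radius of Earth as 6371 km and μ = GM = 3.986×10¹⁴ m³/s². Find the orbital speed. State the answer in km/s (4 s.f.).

r = 6371 + 10200 = 16571 km = 1.6571×10⁷ m.
For a circular orbit v = √(μ/r) = √(3.986×10¹⁴ / 1.657×10⁷) = √(2.405×10⁷) = 4904 m/s.
That is 4.904 km/s.

v ≈ 4.904 km/s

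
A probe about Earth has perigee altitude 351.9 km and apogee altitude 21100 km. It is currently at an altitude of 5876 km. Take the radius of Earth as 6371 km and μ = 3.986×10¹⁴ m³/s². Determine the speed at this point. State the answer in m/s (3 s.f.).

v ≈ 6460 m/s

r_p = 6371 + 351.9 = 6722.9 km = 6.7229×10⁶ m.
r_a = 6371 + 21100 = 27471 km = 2.7471×10⁷ m.
r = 6371 + 5876 = 12247 km = 1.225×10⁷ m.
Semi-major axis a = (r_p + r_a)/2 = 17097 km = 1.710×10⁷ m.
Vis-viva: v² = μ(2/r − 1/a) = 3.986×10¹⁴ × (1.633×10⁻⁷ − 5.849×10⁻⁸) = 4.178×10⁷ m²/s².
v = 6464 m/s.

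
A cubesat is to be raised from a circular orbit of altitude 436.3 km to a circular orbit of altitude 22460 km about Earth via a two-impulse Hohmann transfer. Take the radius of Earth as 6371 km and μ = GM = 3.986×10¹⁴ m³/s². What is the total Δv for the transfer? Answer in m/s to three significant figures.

Δv_total ≈ 3500 m/s

r₁ = 6371 + 436.3 = 6807.3 km = 6.8073×10⁶ m.
r₂ = 6371 + 22460 = 28831 km = 2.8831×10⁷ m.
Transfer ellipse a_t = (r₁ + r₂)/2 = 1.782×10⁷ m.
At r₁: circular v_c1 = √(μ/r₁) = 7652 m/s; transfer-perigee v_p = √[μ(2/r₁ − 1/a_t)] = 9733 m/s.
Δv₁ = v_p − v_c1 = 2081 m/s.
At r₂: circular v_c2 = √(μ/r₂) = 3718 m/s; transfer-apogee v_a = √[μ(2/r₂ − 1/a_t)] = 2298 m/s.
Δv₂ = v_c2 − v_a = 1420 m/s.
Total Δv = Δv₁ + Δv₂ = 3501 m/s.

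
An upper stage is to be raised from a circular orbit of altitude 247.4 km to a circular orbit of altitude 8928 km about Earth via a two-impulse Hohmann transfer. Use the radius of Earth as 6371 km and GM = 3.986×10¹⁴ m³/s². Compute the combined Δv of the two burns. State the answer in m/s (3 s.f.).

r₁ = 6371 + 247.4 = 6618.4 km = 6.6184×10⁶ m.
r₂ = 6371 + 8928 = 15299 km = 1.5299×10⁷ m.
Transfer ellipse a_t = (r₁ + r₂)/2 = 1.096×10⁷ m.
At r₁: circular v_c1 = √(μ/r₁) = 7761 m/s; transfer-perigee v_p = √[μ(2/r₁ − 1/a_t)] = 9169 m/s.
Δv₁ = v_p − v_c1 = 1409 m/s.
At r₂: circular v_c2 = √(μ/r₂) = 5104 m/s; transfer-apogee v_a = √[μ(2/r₂ − 1/a_t)] = 3967 m/s.
Δv₂ = v_c2 − v_a = 1138 m/s.
Total Δv = Δv₁ + Δv₂ = 2546 m/s.

Δv_total ≈ 2550 m/s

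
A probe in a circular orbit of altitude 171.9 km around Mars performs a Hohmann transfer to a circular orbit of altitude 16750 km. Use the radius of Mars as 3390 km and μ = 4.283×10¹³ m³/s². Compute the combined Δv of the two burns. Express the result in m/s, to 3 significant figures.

Δv_total ≈ 1710 m/s

r₁ = 3390 + 171.9 = 3561.9 km = 3.5619×10⁶ m.
r₂ = 3390 + 16750 = 20140 km = 2.0140×10⁷ m.
Transfer ellipse a_t = (r₁ + r₂)/2 = 1.185×10⁷ m.
At r₁: circular v_c1 = √(μ/r₁) = 3468 m/s; transfer-periapsis v_p = √[μ(2/r₁ − 1/a_t)] = 4520 m/s.
Δv₁ = v_p − v_c1 = 1053 m/s.
At r₂: circular v_c2 = √(μ/r₂) = 1458 m/s; transfer-apoapsis v_a = √[μ(2/r₂ − 1/a_t)] = 799.5 m/s.
Δv₂ = v_c2 − v_a = 658.8 m/s.
Total Δv = Δv₁ + Δv₂ = 1712 m/s.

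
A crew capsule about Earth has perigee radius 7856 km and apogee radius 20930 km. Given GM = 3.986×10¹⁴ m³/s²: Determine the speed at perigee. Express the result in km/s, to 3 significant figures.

Semi-major axis a = (r_p + r_a)/2 = 14393 km = 1.439×10⁷ m.
Vis-viva: v² = μ(2/r − 1/a) = 3.986×10¹⁴ × (2.546×10⁻⁷ − 6.948×10⁻⁸) = 7.378×10⁷ m²/s².
v = 8590 m/s = 8.590 km/s.

v ≈ 8.59 km/s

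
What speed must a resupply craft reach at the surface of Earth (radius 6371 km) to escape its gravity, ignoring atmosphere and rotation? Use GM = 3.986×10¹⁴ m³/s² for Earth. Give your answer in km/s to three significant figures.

v_esc ≈ 11.2 km/s

r = R = 6.371×10⁶ m.
Escape speed v_esc = √(2μ/r) = √(2 × 3.986×10¹⁴ / 6.371×10⁶) = √(1.251×10⁸) = 11190 m/s.
= 11.19 km/s.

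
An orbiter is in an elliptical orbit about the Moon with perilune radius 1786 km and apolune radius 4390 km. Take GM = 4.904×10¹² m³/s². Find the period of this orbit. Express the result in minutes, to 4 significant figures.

Semi-major axis a = (r_p + r_a)/2 = (1786.0 + 4390.0)/2 = 3088.0 km = 3.088×10⁶ m.
By Kepler's third law T = 2π√(a³/μ) = 2π × 2.450×10³ = 1.540×10⁴ s.
= 256.6 minutes.

T ≈ 256.6 minutes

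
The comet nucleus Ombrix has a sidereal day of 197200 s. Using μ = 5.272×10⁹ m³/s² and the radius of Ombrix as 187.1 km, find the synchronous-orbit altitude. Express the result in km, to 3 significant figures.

A synchronous orbit has period T, so by Kepler's third law a = (μT²/4π²)^(1/3).
μT²/4π² = 5.272×10⁹ × (1.972×10⁵)² / 39.48 = 5.193×10¹⁸ m³.
a = 1.732×10⁶ m = 1731.7 km.
Altitude h = a − R = 1731.7 − 187.1 = 1544.6 km.

h_sync ≈ 1540 km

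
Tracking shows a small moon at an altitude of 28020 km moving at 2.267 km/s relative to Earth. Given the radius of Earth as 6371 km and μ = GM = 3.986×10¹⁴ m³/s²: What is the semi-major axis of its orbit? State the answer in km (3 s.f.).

a ≈ 22100 km

r = 6371 + 28020 = 34391 km = 3.439×10⁷ m.
Vis-viva rearranged: 1/a = 2/r − v²/μ = 5.815×10⁻⁸ − 1.289×10⁻⁸ = 4.526×10⁻⁸ m⁻¹.
a = 2.209×10⁷ m = 22094 km.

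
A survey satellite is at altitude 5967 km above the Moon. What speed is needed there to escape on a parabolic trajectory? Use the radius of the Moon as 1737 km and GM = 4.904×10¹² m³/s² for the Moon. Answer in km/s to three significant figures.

v_esc ≈ 1.13 km/s

r = 1737 + 5967 = 7704.0 km = 7.7040×10⁶ m.
Escape speed v_esc = √(2μ/r) = √(2 × 4.904×10¹² / 7.704×10⁶) = √(1.273×10⁶) = 1128 m/s.
= 1.128 km/s.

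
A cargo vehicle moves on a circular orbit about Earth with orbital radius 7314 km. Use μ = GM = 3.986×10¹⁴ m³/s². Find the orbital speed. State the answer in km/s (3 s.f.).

r = 7314 km = 7.314×10⁶ m.
For a circular orbit v = √(μ/r) = √(3.986×10¹⁴ / 7.314×10⁶) = √(5.450×10⁷) = 7382 m/s.
That is 7.382 km/s.

v ≈ 7.38 km/s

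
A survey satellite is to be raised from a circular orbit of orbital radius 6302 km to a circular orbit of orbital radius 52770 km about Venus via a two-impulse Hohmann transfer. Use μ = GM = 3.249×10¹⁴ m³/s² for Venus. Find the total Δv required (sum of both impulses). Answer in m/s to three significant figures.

r₁ = 6302 km = 6.302×10⁶ m.
r₂ = 52770 km = 5.277×10⁷ m.
Transfer ellipse a_t = (r₁ + r₂)/2 = 2.954×10⁷ m.
At r₁: circular v_c1 = √(μ/r₁) = 7180 m/s; transfer-periapsis v_p = √[μ(2/r₁ − 1/a_t)] = 9597 m/s.
Δv₁ = v_p − v_c1 = 2417 m/s.
At r₂: circular v_c2 = √(μ/r₂) = 2481 m/s; transfer-apoapsis v_a = √[μ(2/r₂ − 1/a_t)] = 1146 m/s.
Δv₂ = v_c2 − v_a = 1335 m/s.
Total Δv = Δv₁ + Δv₂ = 3752 m/s.

Δv_total ≈ 3750 m/s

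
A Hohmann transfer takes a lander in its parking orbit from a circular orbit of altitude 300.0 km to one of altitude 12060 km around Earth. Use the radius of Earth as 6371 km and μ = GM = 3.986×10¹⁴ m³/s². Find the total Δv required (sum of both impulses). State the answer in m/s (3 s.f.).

r₁ = 6371 + 300.0 = 6671.0 km = 6.6710×10⁶ m.
r₂ = 6371 + 12060 = 18431 km = 1.8431×10⁷ m.
Transfer ellipse a_t = (r₁ + r₂)/2 = 1.255×10⁷ m.
At r₁: circular v_c1 = √(μ/r₁) = 7730 m/s; transfer-perigee v_p = √[μ(2/r₁ − 1/a_t)] = 9367 m/s.
Δv₁ = v_p − v_c1 = 1637 m/s.
At r₂: circular v_c2 = √(μ/r₂) = 4650 m/s; transfer-apogee v_a = √[μ(2/r₂ − 1/a_t)] = 3390 m/s.
Δv₂ = v_c2 − v_a = 1260 m/s.
Total Δv = Δv₁ + Δv₂ = 2897 m/s.

Δv_total ≈ 2900 m/s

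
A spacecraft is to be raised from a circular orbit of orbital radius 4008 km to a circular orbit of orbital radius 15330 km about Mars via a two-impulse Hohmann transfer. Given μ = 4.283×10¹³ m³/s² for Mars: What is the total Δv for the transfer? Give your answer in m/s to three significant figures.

r₁ = 4008 km = 4.008×10⁶ m.
r₂ = 15330 km = 1.533×10⁷ m.
Transfer ellipse a_t = (r₁ + r₂)/2 = 9.669×10⁶ m.
At r₁: circular v_c1 = √(μ/r₁) = 3269 m/s; transfer-periapsis v_p = √[μ(2/r₁ − 1/a_t)] = 4116 m/s.
Δv₁ = v_p − v_c1 = 847.2 m/s.
At r₂: circular v_c2 = √(μ/r₂) = 1671 m/s; transfer-apoapsis v_a = √[μ(2/r₂ − 1/a_t)] = 1076 m/s.
Δv₂ = v_c2 − v_a = 595.3 m/s.
Total Δv = Δv₁ + Δv₂ = 1443 m/s.

Δv_total ≈ 1440 m/s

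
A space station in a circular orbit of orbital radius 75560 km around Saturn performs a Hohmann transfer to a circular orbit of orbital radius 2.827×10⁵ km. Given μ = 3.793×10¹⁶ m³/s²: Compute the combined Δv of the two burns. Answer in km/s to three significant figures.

r₁ = 75560 km = 7.556×10⁷ m.
r₂ = 2.827×10⁵ km = 2.827×10⁸ m.
Transfer ellipse a_t = (r₁ + r₂)/2 = 1.791×10⁸ m.
At r₁: circular v_c1 = √(μ/r₁) = 22410 m/s; transfer-perikrone v_p = √[μ(2/r₁ − 1/a_t)] = 28150 m/s.
Δv₁ = v_p − v_c1 = 5741 m/s.
At r₂: circular v_c2 = √(μ/r₂) = 11580 m/s; transfer-apokrone v_a = √[μ(2/r₂ − 1/a_t)] = 7523 m/s.
Δv₂ = v_c2 − v_a = 4060 m/s.
Total Δv = Δv₁ + Δv₂ = 9802 m/s = 9.802 km/s.

Δv_total ≈ 9.80 km/s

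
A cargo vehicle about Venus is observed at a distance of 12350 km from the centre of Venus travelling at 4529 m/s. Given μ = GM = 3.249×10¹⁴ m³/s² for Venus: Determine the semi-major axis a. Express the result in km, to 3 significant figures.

r = 1.235×10⁷ m.
Specific orbital energy ε = v²/2 − μ/r = (4529)²/2 − 3.249×10¹⁴/1.235×10⁷ = -1.605×10⁷ J/kg.
Since ε = −μ/(2a), a = −μ/(2ε) = 1.012×10⁷ m = 10120 km.

a ≈ 10100 km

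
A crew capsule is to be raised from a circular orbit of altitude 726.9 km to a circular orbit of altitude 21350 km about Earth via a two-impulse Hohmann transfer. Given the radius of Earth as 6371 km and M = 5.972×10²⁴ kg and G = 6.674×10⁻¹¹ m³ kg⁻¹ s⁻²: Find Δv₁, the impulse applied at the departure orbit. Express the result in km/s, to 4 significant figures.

Δv ≈ 1.962 km/s

μ = GM = 6.674×10⁻¹¹ × 5.972×10²⁴ = 3.986×10¹⁴ m³/s².
r₁ = 6371 + 726.9 = 7097.9 km = 7.0979×10⁶ m.
r₂ = 6371 + 21350 = 27721 km = 2.7721×10⁷ m.
Transfer ellipse a_t = (r₁ + r₂)/2 = 1.741×10⁷ m.
At r₁: circular v_c1 = √(μ/r₁) = 7494 m/s; transfer-perigee v_p = √[μ(2/r₁ − 1/a_t)] = 9456 m/s.
Δv₁ = v_p − v_c1 = 1962 m/s.
= 1.962 km/s.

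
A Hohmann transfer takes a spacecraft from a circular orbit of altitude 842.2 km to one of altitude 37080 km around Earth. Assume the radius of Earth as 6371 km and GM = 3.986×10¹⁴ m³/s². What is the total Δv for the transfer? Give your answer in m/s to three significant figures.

r₁ = 6371 + 842.2 = 7213.2 km = 7.2132×10⁶ m.
r₂ = 6371 + 37080 = 43451 km = 4.3451×10⁷ m.
Transfer ellipse a_t = (r₁ + r₂)/2 = 2.533×10⁷ m.
At r₁: circular v_c1 = √(μ/r₁) = 7434 m/s; transfer-perigee v_p = √[μ(2/r₁ − 1/a_t)] = 9736 m/s.
Δv₁ = v_p − v_c1 = 2302 m/s.
At r₂: circular v_c2 = √(μ/r₂) = 3029 m/s; transfer-apogee v_a = √[μ(2/r₂ − 1/a_t)] = 1616 m/s.
Δv₂ = v_c2 − v_a = 1413 m/s.
Total Δv = Δv₁ + Δv₂ = 3715 m/s.

Δv_total ≈ 3710 m/s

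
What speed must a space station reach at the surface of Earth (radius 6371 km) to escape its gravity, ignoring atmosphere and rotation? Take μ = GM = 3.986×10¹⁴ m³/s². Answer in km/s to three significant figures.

r = R = 6.371×10⁶ m.
Escape speed v_esc = √(2μ/r) = √(2 × 3.986×10¹⁴ / 6.371×10⁶) = √(1.251×10⁸) = 11190 m/s.
= 11.19 km/s.

v_esc ≈ 11.2 km/s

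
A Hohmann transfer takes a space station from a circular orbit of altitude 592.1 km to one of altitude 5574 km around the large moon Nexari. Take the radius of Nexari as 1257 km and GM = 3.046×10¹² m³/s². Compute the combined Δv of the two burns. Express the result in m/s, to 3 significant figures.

Δv_total ≈ 559 m/s

r₁ = 1257 + 592.1 = 1849.1 km = 1.8491×10⁶ m.
r₂ = 1257 + 5574 = 6831.0 km = 6.8310×10⁶ m.
Transfer ellipse a_t = (r₁ + r₂)/2 = 4.340×10⁶ m.
At r₁: circular v_c1 = √(μ/r₁) = 1283 m/s; transfer-periapsis v_p = √[μ(2/r₁ − 1/a_t)] = 1610 m/s.
Δv₁ = v_p − v_c1 = 326.7 m/s.
At r₂: circular v_c2 = √(μ/r₂) = 667.8 m/s; transfer-apoapsis v_a = √[μ(2/r₂ − 1/a_t)] = 435.9 m/s.
Δv₂ = v_c2 − v_a = 231.9 m/s.
Total Δv = Δv₁ + Δv₂ = 558.6 m/s.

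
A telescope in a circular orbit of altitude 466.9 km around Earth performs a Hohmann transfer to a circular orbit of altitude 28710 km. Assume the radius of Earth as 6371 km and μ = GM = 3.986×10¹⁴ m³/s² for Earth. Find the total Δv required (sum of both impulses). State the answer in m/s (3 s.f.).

r₁ = 6371 + 466.9 = 6837.9 km = 6.8379×10⁶ m.
r₂ = 6371 + 28710 = 35081 km = 3.5081×10⁷ m.
Transfer ellipse a_t = (r₁ + r₂)/2 = 2.096×10⁷ m.
At r₁: circular v_c1 = √(μ/r₁) = 7635 m/s; transfer-perigee v_p = √[μ(2/r₁ − 1/a_t)] = 9878 m/s.
Δv₁ = v_p − v_c1 = 2243 m/s.
At r₂: circular v_c2 = √(μ/r₂) = 3371 m/s; transfer-apogee v_a = √[μ(2/r₂ − 1/a_t)] = 1925 m/s.
Δv₂ = v_c2 − v_a = 1445 m/s.
Total Δv = Δv₁ + Δv₂ = 3688 m/s.

Δv_total ≈ 3690 m/s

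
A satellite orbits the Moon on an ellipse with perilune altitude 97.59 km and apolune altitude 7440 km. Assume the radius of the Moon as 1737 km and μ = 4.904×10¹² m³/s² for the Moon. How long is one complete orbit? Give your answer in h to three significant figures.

T ≈ 10.2 h

r_p = 1737 + 97.59 = 1834.6 km = 1.8346×10⁶ m.
r_a = 1737 + 7440 = 9177.0 km = 9.1770×10⁶ m.
Semi-major axis a = (r_p + r_a)/2 = (1834.6 + 9177.0)/2 = 5505.8 km = 5.506×10⁶ m.
By Kepler's third law T = 2π√(a³/μ) = 2π × 5.834×10³ = 3.666×10⁴ s.
= 10.18 h.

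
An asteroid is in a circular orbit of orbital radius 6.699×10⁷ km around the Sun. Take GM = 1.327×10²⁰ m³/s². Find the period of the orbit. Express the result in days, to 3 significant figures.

T ≈ 109 days

r = 6.699×10⁷ km = 6.699×10¹⁰ m.
Kepler's third law: T = 2π√(r³/μ) = 2π√((6.699×10¹⁰)³ / 1.327×10²⁰).
r³/μ = 2.265×10¹² s², so T = 2π × 1.505×10⁶ = 9.457×10⁶ s.
Converting: 9.457×10⁶ s ÷ 86400 = 109.5 days.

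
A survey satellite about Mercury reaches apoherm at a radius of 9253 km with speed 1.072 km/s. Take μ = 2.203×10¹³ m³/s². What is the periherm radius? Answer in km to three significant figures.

r_a = 9.253×10⁶ m.
Specific energy ε = v²/2 − μ/r = -1.806×10⁶ J/kg, so a = −μ/(2ε) = 6.098×10⁶ m.
The apsides satisfy r_p + r_a = 2a, so the periherm radius is 2a − r_a = 2.943×10⁶ m = 2943.5 km.

periherm radius ≈ 2940 km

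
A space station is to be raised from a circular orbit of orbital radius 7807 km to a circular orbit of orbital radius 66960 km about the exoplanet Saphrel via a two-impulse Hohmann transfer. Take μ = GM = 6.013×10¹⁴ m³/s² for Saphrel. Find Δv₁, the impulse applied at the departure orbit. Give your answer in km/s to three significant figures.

Δv ≈ 2.97 km/s

r₁ = 7807 km = 7.807×10⁶ m.
r₂ = 66960 km = 6.696×10⁷ m.
Transfer ellipse a_t = (r₁ + r₂)/2 = 3.738×10⁷ m.
At r₁: circular v_c1 = √(μ/r₁) = 8776 m/s; transfer-periapsis v_p = √[μ(2/r₁ − 1/a_t)] = 11750 m/s.
Δv₁ = v_p − v_c1 = 2969 m/s.
= 2.969 km/s.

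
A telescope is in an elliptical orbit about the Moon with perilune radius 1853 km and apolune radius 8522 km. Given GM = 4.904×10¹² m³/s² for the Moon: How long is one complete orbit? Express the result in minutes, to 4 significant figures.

T ≈ 558.7 minutes

Semi-major axis a = (r_p + r_a)/2 = (1853.0 + 8522.0)/2 = 5187.5 km = 5.188×10⁶ m.
By Kepler's third law T = 2π√(a³/μ) = 2π × 5.335×10³ = 3.352×10⁴ s.
= 558.7 minutes.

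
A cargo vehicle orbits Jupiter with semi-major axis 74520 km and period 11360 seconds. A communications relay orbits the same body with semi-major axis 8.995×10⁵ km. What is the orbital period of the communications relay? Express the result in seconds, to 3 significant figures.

T₂ ≈ 4.76×10⁵ seconds

Kepler's third law: T² ∝ a³, so T₂ = T₁ (a₂/a₁)^(3/2).
a₂/a₁ = 12.07, (a₂/a₁)^(3/2) = 41.94.
T₂ = 11360 × 41.94 = 4.764×10⁵ seconds.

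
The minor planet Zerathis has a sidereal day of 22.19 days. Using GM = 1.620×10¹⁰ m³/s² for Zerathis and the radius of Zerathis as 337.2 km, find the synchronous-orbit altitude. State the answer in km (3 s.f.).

h_sync ≈ 11100 km

T = 22.19 days = 1.917×10⁶ s.
A synchronous orbit has period T, so by Kepler's third law a = (μT²/4π²)^(1/3).
μT²/4π² = 1.620×10¹⁰ × (1.917×10⁶)² / 39.48 = 1.508×10²¹ m³.
a = 1.147×10⁷ m = 11468 km.
Altitude h = a − R = 11468 − 337.2 = 11131 km.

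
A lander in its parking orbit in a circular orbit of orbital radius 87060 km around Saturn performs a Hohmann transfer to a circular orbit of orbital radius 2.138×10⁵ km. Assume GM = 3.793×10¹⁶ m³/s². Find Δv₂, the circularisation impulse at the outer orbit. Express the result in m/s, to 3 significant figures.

r₁ = 87060 km = 8.706×10⁷ m.
r₂ = 2.138×10⁵ km = 2.138×10⁸ m.
Transfer ellipse a_t = (r₁ + r₂)/2 = 1.504×10⁸ m.
At r₁: circular v_c1 = √(μ/r₁) = 20870 m/s; transfer-perikrone v_p = √[μ(2/r₁ − 1/a_t)] = 24880 m/s.
At r₂: circular v_c2 = √(μ/r₂) = 13320 m/s; transfer-apokrone v_a = √[μ(2/r₂ − 1/a_t)] = 10130 m/s.
Δv₂ = v_c2 − v_a = 3187 m/s.

Δv ≈ 3190 m/s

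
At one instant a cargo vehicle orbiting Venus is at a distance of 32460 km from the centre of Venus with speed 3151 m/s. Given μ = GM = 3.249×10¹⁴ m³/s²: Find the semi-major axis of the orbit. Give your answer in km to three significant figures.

r = 3.246×10⁷ m.
Specific orbital energy ε = v²/2 − μ/r = (3151)²/2 − 3.249×10¹⁴/3.246×10⁷ = -5.045×10⁶ J/kg.
Since ε = −μ/(2a), a = −μ/(2ε) = 3.220×10⁷ m = 32201 km.

a ≈ 32200 km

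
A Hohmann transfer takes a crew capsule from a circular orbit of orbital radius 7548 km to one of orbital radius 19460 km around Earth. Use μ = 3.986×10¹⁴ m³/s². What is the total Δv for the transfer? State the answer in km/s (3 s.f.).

r₁ = 7548 km = 7.548×10⁶ m.
r₂ = 19460 km = 1.946×10⁷ m.
Transfer ellipse a_t = (r₁ + r₂)/2 = 1.350×10⁷ m.
At r₁: circular v_c1 = √(μ/r₁) = 7267 m/s; transfer-perigee v_p = √[μ(2/r₁ − 1/a_t)] = 8724 m/s.
Δv₁ = v_p − v_c1 = 1457 m/s.
At r₂: circular v_c2 = √(μ/r₂) = 4526 m/s; transfer-apogee v_a = √[μ(2/r₂ − 1/a_t)] = 3384 m/s.
Δv₂ = v_c2 − v_a = 1142 m/s.
Total Δv = Δv₁ + Δv₂ = 2599 m/s = 2.599 km/s.

Δv_total ≈ 2.60 km/s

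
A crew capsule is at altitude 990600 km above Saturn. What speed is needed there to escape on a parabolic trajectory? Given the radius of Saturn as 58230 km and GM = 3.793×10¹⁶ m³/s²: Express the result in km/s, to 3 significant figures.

r = 58230 + 990600 = 1048800 km = 1.0488×10⁹ m.
Escape speed v_esc = √(2μ/r) = √(2 × 3.793×10¹⁶ / 1.049×10⁹) = √(7.233×10⁷) = 8505 m/s.
= 8.505 km/s.

v_esc ≈ 8.50 km/s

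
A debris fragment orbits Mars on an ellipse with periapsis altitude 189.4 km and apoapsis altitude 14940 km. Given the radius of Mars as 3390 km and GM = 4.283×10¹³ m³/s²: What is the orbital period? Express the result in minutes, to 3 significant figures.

T ≈ 580 minutes

r_p = 3390 + 189.4 = 3579.4 km = 3.5794×10⁶ m.
r_a = 3390 + 14940 = 18330 km = 1.8330×10⁷ m.
Semi-major axis a = (r_p + r_a)/2 = (3579.4 + 18330)/2 = 10955 km = 1.095×10⁷ m.
By Kepler's third law T = 2π√(a³/μ) = 2π × 5.540×10³ = 3.481×10⁴ s.
= 580.2 minutes.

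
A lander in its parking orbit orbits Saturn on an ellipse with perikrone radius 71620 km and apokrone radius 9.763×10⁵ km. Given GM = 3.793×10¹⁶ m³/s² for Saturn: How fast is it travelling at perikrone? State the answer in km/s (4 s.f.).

v ≈ 31.41 km/s

Semi-major axis a = (r_p + r_a)/2 = 5.2396×10⁵ km = 5.240×10⁸ m.
Vis-viva: v² = μ(2/r − 1/a) = 3.793×10¹⁶ × (2.793×10⁻⁸ − 1.909×10⁻⁹) = 9.868×10⁸ m²/s².
v = 31410 m/s = 31.41 km/s.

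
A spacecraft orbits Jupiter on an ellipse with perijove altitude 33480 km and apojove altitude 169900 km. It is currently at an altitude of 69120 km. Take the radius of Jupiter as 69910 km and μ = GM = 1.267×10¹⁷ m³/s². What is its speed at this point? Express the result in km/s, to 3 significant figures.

r_p = 69910 + 33480 = 103390 km = 1.0339×10⁸ m.
r_a = 69910 + 169900 = 239810 km = 2.3981×10⁸ m.
r = 69910 + 69120 = 1.3903×10⁵ km = 1.390×10⁸ m.
Semi-major axis a = (r_p + r_a)/2 = 1.7160×10⁵ km = 1.716×10⁸ m.
Vis-viva: v² = μ(2/r − 1/a) = 1.267×10¹⁷ × (1.439×10⁻⁸ − 5.828×10⁻⁹) = 1.084×10⁹ m²/s².
v = 32930 m/s = 32.93 km/s.

v ≈ 32.9 km/s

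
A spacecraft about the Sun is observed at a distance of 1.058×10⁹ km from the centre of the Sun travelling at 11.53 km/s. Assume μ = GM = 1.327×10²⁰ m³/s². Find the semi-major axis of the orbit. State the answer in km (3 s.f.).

a ≈ 1.13×10⁹ km

r = 1.058×10¹² m.
Vis-viva rearranged: 1/a = 2/r − v²/μ = 1.890×10⁻¹² − 1.002×10⁻¹² = 8.885×10⁻¹³ m⁻¹.
a = 1.125×10¹² m = 1.1254×10⁹ km.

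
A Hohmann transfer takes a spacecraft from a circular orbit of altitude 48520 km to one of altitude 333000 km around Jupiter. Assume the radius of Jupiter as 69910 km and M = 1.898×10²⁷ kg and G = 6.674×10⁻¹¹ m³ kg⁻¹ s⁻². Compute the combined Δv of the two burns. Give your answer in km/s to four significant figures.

Δv_total ≈ 13.74 km/s

μ = GM = 6.674×10⁻¹¹ × 1.898×10²⁷ = 1.267×10¹⁷ m³/s².
r₁ = 69910 + 48520 = 118430 km = 1.1843×10⁸ m.
r₂ = 69910 + 333000 = 402910 km = 4.0291×10⁸ m.
Transfer ellipse a_t = (r₁ + r₂)/2 = 2.607×10⁸ m.
At r₁: circular v_c1 = √(μ/r₁) = 32700 m/s; transfer-perijove v_p = √[μ(2/r₁ − 1/a_t)] = 40660 m/s.
Δv₁ = v_p − v_c1 = 7955 m/s.
At r₂: circular v_c2 = √(μ/r₂) = 17730 m/s; transfer-apojove v_a = √[μ(2/r₂ − 1/a_t)] = 11950 m/s.
Δv₂ = v_c2 − v_a = 5780 m/s.
Total Δv = Δv₁ + Δv₂ = 13740 m/s = 13.74 km/s.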